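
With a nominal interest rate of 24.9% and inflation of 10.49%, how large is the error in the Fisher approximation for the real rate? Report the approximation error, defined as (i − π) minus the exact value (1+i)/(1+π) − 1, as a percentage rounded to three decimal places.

Approximate: r ≈ 24.900% − 10.490% = 14.4100%
Exact: (1 + 0.2490)/(1 + 0.1049) − 1 = 13.0419%
Error = 14.4100% − 13.0419% = 1.3681% → 1.368%.

1.368%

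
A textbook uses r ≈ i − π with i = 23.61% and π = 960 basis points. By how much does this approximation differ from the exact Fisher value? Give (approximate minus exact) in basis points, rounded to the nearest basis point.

123 basis points

Approximate: r ≈ 23.610% − 9.600% = 14.0100%
Exact: (1 + 0.2361)/(1 + 0.0960) − 1 = 12.7828%
Error = 14.0100% − 12.7828% = 1.2272% → 123 basis points.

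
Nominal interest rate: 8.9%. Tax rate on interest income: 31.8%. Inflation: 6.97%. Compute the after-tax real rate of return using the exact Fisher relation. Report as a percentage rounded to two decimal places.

-0.84%

After-tax nominal return = 8.9% × (1 − 0.318) = 6.0698%.
1 + r = 1.060698 / 1.06970 = 0.991585
After-tax real rate = 0.991585 − 1 → -0.84%.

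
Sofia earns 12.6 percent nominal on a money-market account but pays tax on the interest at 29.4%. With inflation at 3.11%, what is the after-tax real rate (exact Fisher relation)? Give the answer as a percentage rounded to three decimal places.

After-tax nominal return = 12.6% × (1 − 0.294) = 8.8956%.
1 + r = 1.088956 / 1.03110 = 1.056111
After-tax real rate = 1.056111 − 1 → 5.611%.

5.611%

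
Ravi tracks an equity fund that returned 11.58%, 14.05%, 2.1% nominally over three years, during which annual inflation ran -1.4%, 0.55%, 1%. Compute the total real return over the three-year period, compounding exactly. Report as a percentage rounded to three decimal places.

29.756%

Compound the nominal returns: 1.1158 × 1.1405 × 1.0210 = 1.299294.
Compound inflation: 0.9860 × 1.0055 × 1.0100 = 1.001337.
Deflate: 1.299294 / 1.001337 = 1.297559.
Total real return = 1.297559 − 1 → 29.756%.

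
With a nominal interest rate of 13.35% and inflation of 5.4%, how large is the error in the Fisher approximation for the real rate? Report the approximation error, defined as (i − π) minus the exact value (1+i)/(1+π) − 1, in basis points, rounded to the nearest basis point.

Approximate: r ≈ 13.350% − 5.400% = 7.9500%
Exact: (1 + 0.1335)/(1 + 0.0540) − 1 = 7.5427%
Error = 7.9500% − 7.5427% = 0.4073% → 41 basis points.

41 basis points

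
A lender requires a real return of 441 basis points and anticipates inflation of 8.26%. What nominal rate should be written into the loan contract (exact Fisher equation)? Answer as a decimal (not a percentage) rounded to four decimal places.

(1 + i) = (1 + r)(1 + π) = 1.04410 × 1.08260 = 1.13034266
i = 1.13034266 − 1, so the required nominal rate is 0.1303.

0.1303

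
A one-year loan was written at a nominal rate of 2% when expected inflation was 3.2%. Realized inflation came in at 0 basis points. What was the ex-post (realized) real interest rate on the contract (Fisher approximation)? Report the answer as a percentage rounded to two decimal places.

Ex-post: 2% − 0% = 2.000%
So the realized real rate is 2.00%.

2.00%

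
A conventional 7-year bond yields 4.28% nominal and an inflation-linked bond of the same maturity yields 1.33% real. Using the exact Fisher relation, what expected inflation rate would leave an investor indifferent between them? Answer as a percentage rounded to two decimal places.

2.91%

(1 + π) = (1 + i)/(1 + r) = 1.04280 / 1.01330 = 1.029113
Break-even inflation = 1.029113 − 1 → 2.91%.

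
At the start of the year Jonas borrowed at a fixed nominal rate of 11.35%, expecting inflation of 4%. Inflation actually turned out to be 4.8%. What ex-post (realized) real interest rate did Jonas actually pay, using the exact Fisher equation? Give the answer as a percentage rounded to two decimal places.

Ex-post: (1 + 0.1135)/(1 + 0.0480) − 1 = 6.2500%
So the realized real rate is 6.25%.

6.25%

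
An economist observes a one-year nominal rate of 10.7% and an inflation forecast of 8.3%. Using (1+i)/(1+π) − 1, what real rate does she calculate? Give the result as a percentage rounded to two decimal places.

By the Fisher equation, 1 + r = (1 + i)/(1 + π).
1 + r = 1.10700 / 1.08300 = 1.022161
r = 1.022161 − 1 = 2.2161%, i.e. 2.22%.

2.22%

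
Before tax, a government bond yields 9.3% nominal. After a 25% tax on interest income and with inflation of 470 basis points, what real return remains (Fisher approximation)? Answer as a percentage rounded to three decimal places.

2.275%

After-tax nominal return = 9.3% × (1 − 0.25) = 6.9750%.
r ≈ 6.9750% − 4.7% → 2.275%.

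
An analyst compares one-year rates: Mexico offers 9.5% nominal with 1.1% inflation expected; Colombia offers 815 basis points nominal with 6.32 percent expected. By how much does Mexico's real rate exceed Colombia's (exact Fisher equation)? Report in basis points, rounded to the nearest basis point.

659 basis points

Mexico: (1 + 0.0950)/(1 + 0.0110) − 1 = 8.3086%
Colombia: (1 + 0.0815)/(1 + 0.0632) − 1 = 1.7212%
Differential = 8.3086% − 1.7212% = 6.5874% → 659 basis points.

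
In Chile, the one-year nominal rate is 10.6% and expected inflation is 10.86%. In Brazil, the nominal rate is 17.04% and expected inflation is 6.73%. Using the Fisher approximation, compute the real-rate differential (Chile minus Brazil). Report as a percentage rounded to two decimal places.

-10.57%

Chile: 10.6% − 10.86% = -0.260%
Brazil: 17.04% − 6.73% = 10.310%
Differential = -10.570% → -10.57%.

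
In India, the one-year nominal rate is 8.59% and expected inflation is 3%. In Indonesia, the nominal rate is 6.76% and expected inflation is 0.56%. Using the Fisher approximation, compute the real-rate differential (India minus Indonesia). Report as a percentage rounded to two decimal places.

-0.61%

India: 8.59% − 3% = 5.590%
Indonesia: 6.76% − 0.56% = 6.200%
Differential = -0.610% → -0.61%.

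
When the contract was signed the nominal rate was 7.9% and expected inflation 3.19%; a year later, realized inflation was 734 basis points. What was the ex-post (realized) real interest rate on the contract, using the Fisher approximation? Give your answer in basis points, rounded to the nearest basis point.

Ex-post: 7.9% − 7.34% = 0.560%
So the realized real rate is 56 basis points.

56 basis points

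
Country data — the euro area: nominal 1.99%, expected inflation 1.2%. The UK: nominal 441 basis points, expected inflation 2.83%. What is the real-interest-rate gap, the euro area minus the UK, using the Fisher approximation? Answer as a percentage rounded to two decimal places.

The euro area: 1.99% − 1.2% = 0.790%
The UK: 4.41% − 2.83% = 1.580%
Differential = -0.790% → -0.79%.

-0.79%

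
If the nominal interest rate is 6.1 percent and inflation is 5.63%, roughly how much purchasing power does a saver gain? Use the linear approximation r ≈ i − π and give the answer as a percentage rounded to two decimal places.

r ≈ i − π = 6.1% − 5.63% = 0.47%.

0.47%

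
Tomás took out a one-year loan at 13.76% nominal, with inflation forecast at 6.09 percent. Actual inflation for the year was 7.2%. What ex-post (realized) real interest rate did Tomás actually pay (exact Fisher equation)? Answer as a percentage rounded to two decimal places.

6.12%

Ex-post: (1 + 0.1376)/(1 + 0.0720) − 1 = 6.1194%
So the realized real rate is 6.12%.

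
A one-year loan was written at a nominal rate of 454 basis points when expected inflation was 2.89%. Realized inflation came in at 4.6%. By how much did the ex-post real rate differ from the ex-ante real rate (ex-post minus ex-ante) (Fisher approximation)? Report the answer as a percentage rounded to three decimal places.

Ex-ante: 4.54% − 2.89% = 1.650%
Ex-post: 4.54% − 4.6% = -0.060%
Difference (ex-post − ex-ante) = -1.7100% → -1.710%.

-1.710%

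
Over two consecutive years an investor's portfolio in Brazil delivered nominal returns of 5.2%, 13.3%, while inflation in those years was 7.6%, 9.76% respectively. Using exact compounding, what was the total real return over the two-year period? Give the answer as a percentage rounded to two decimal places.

0.92%

Nominal growth factor = 1.0520 × 1.1330 = 1.191916
Price-level growth factor = 1.0760 × 1.0976 = 1.181018
Real growth factor = 1.191916 / 1.181018 = 1.009228
Total real return = 1.009228 − 1 → 0.92%.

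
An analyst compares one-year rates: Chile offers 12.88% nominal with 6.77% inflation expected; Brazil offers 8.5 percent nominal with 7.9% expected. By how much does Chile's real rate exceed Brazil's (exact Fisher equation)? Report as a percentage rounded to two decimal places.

Chile: (1 + 0.1288)/(1 + 0.0677) − 1 = 5.7226%
Brazil: (1 + 0.0850)/(1 + 0.0790) − 1 = 0.5561%
Differential = 5.7226% − 0.5561% = 5.1665% → 5.17%.

5.17%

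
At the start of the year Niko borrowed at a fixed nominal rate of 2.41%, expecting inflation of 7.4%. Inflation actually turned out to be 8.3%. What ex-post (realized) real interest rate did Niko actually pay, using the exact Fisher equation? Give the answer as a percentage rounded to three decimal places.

Ex-post: (1 + 0.0241)/(1 + 0.0830) − 1 = -5.4386%
So the realized real rate is -5.439%.

-5.439%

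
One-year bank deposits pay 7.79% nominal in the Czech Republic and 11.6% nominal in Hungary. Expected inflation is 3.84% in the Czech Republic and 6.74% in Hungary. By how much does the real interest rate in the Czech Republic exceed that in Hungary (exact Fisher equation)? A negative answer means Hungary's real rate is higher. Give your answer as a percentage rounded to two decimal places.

-0.75%

The Czech Republic: (1 + 0.0779)/(1 + 0.0384) − 1 = 3.8039%
Hungary: (1 + 0.1160)/(1 + 0.0674) − 1 = 4.5531%
Differential = 3.8039% − 4.5531% = -0.7492% → -0.75%.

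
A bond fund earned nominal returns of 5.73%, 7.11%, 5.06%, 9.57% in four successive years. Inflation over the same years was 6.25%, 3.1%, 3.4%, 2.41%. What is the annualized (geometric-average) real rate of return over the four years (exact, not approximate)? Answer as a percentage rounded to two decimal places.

Compound the nominal returns: 1.0573 × 1.0711 × 1.0506 × 1.0957 = 1.30363890.
Compound inflation: 1.0625 × 1.0310 × 1.0340 × 1.0241 = 1.15998002.
Deflate: 1.30363890 / 1.15998002 = 1.12384599.
Annualized real rate = 1.12384599^(1/4) − 1 = 2.9619% → 2.96%.

2.96%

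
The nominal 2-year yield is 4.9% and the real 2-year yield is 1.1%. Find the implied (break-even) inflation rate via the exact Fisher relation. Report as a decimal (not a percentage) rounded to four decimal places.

(1 + π) = (1 + i)/(1 + r) = 1.04900 / 1.01100 = 1.037587
Break-even inflation = 1.037587 − 1 → 0.0376.

0.0376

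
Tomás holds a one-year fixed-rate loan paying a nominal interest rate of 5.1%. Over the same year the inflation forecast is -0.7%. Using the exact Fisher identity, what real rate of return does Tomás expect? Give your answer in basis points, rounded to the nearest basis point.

584 basis points

By the Fisher identity, 1 + r = (1 + i)/(1 + π).
1 + r = 1.05100 / 0.99300 = 1.058409
r = 1.058409 − 1 = 5.8409%, i.e. 584 basis points.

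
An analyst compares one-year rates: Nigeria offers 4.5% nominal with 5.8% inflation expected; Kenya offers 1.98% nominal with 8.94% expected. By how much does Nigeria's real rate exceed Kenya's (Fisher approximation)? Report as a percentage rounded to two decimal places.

5.66%

Nigeria: 4.5% − 5.8% = -1.300%
Kenya: 1.98% − 8.94% = -6.960%
Differential = 5.660% → 5.66%.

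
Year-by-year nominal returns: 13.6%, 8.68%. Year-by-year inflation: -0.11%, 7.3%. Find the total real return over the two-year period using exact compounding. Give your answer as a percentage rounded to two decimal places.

Nominal growth factor = 1.1360 × 1.0868 = 1.234605
Price-level growth factor = 0.9989 × 1.0730 = 1.071820
Real growth factor = 1.234605 / 1.071820 = 1.151877
Total real return = 1.151877 − 1 → 15.19%.

15.19%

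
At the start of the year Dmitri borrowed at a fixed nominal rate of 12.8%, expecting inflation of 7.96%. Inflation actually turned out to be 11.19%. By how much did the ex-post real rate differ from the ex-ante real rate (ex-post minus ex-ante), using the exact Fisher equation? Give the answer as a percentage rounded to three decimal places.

-3.035%

Ex-ante: (1 + 0.1280)/(1 + 0.0796) − 1 = 4.4831%
Ex-post: (1 + 0.1280)/(1 + 0.1119) − 1 = 1.4480%
Difference (ex-post − ex-ante) = -3.0352% → -3.035%.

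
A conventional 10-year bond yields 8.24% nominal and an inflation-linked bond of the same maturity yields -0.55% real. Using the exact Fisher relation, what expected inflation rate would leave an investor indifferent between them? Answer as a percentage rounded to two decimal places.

8.84%

(1 + π) = (1 + i)/(1 + r) = 1.08240 / 0.99450 = 1.088386
Break-even inflation = 1.088386 − 1 → 8.84%.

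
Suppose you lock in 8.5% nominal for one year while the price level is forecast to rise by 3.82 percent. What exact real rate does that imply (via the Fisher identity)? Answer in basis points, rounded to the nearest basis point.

1 + r = 1.08500 / 1.03820 = 1.045078
r = 1.045078 − 1 = 4.5078%, i.e. 451 basis points.

451 basis points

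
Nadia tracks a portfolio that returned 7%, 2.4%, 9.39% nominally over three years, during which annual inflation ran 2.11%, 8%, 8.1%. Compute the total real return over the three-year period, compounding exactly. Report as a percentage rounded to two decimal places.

Nominal growth factor = 1.0700 × 1.0240 × 1.0939 = 1.198564
Price-level growth factor = 1.0211 × 1.0800 × 1.0810 = 1.192114
Real growth factor = 1.198564 / 1.192114 = 1.005411
Total real return = 1.005411 − 1 → 0.54%.

0.54%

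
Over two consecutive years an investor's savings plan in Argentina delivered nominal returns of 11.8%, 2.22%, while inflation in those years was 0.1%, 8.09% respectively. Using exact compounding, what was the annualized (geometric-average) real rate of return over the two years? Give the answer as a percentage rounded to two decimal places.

Nominal growth factor = 1.1180 × 1.0222 = 1.14281960
Price-level growth factor = 1.0010 × 1.0809 = 1.08198090
Real growth factor = 1.14281960 / 1.08198090 = 1.05622900
Annualized real rate = 1.05622900^(1/2) − 1 = 2.7730% → 2.77%.

2.77%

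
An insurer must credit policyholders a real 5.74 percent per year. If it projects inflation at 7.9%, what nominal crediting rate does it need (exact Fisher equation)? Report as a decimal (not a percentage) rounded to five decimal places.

(1 + i) = (1 + r)(1 + π) = 1.05740 × 1.07900 = 1.1409346
i = 1.1409346 − 1, so the required nominal rate is 0.14093.

0.14093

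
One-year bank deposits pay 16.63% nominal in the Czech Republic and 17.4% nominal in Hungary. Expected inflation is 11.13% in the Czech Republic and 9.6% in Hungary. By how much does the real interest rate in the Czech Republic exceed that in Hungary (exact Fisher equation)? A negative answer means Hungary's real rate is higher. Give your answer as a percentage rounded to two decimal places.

The Czech Republic: (1 + 0.1663)/(1 + 0.1113) − 1 = 4.9492%
Hungary: (1 + 0.1740)/(1 + 0.0960) − 1 = 7.1168%
Differential = 4.9492% − 7.1168% = -2.1676% → -2.17%.

-2.17%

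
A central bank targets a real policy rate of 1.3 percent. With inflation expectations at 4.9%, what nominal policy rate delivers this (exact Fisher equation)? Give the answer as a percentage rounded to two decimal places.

(1 + i) = (1 + r)(1 + π) = 1.01300 × 1.04900 = 1.062637
i = 1.062637 − 1, so the required nominal rate is 6.26%.

6.26%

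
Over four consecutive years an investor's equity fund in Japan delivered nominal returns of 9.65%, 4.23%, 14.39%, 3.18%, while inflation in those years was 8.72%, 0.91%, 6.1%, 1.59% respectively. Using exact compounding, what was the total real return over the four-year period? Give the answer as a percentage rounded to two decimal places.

Nominal growth factor = 1.0965 × 1.0423 × 1.1439 × 1.0318 = 1.348916
Price-level growth factor = 1.0872 × 1.0091 × 1.0610 × 1.0159 = 1.182524
Real growth factor = 1.348916 / 1.182524 = 1.140709
Total real return = 1.140709 − 1 → 14.07%.

14.07%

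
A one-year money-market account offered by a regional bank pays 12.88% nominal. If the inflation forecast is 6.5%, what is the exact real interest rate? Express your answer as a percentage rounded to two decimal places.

5.99%

By the Fisher identity, 1 + r = (1 + i)/(1 + π).
1 + r = 1.12880 / 1.06500 = 1.059906
r = 1.059906 − 1 = 5.9906%, i.e. 5.99%.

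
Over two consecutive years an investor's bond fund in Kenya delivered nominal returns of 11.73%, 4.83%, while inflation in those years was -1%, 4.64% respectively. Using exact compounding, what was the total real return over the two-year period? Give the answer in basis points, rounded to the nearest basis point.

1306 basis points

Compound the nominal returns: 1.1173 × 1.0483 = 1.171266.
Compound inflation: 0.9900 × 1.0464 = 1.035936.
Deflate: 1.171266 / 1.035936 = 1.130635.
Total real return = 1.130635 − 1 → 1306 basis points.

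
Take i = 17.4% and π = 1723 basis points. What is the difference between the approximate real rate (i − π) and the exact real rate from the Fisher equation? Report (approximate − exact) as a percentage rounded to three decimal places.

Approximate: r ≈ 17.400% − 17.230% = 0.1700%
Exact: (1 + 0.1740)/(1 + 0.1723) − 1 = 0.1450%
Error = 0.1700% − 0.1450% = 0.0250% → 0.025%.

0.025%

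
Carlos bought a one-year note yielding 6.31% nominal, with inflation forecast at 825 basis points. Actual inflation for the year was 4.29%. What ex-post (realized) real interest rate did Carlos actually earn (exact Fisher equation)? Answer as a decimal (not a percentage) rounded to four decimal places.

Ex-post: (1 + 0.0631)/(1 + 0.0429) − 1 = 1.9369%
So the realized real rate is 0.0194.

0.0194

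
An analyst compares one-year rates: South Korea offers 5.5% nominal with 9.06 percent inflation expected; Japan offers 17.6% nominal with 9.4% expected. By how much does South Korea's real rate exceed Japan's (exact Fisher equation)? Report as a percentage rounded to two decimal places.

South Korea: (1 + 0.0550)/(1 + 0.0906) − 1 = -3.2643%
Japan: (1 + 0.1760)/(1 + 0.0940) − 1 = 7.4954%
Differential = -3.2643% − 7.4954% = -10.7597% → -10.76%.

-10.76%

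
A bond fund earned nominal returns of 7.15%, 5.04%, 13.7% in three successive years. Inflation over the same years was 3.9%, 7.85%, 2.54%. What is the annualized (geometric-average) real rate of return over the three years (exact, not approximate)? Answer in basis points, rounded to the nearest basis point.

Compound the nominal returns: 1.0715 × 1.0504 × 1.1370 = 1.27969759.
Compound inflation: 1.0390 × 1.0785 × 1.0254 = 1.14902376.
Deflate: 1.27969759 / 1.14902376 = 1.11372596.
Annualized real rate = 1.11372596^(1/3) − 1 = 3.6556% → 366 basis points.

366 basis points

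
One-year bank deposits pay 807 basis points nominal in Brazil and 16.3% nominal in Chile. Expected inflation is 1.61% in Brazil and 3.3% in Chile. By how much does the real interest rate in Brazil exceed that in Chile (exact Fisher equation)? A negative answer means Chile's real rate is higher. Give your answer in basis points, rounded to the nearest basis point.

Brazil: (1 + 0.0807)/(1 + 0.0161) − 1 = 6.3576%
Chile: (1 + 0.1630)/(1 + 0.0330) − 1 = 12.5847%
Differential = 6.3576% − 12.5847% = -6.2271% → -623 basis points.

-623 basis points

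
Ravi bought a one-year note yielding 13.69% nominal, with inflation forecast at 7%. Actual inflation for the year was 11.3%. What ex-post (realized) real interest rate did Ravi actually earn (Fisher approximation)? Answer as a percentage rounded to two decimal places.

Ex-post: 13.69% − 11.3% = 2.390%
So the realized real rate is 2.39%.

2.39%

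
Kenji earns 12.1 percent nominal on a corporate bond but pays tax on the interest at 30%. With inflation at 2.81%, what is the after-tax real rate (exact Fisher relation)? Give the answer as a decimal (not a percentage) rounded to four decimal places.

0.0551

After-tax nominal return = 12.1% × (1 − 0.3) = 8.4700%.
1 + r = 1.08470 / 1.02810 = 1.055053
After-tax real rate = 1.055053 − 1 → 0.0551.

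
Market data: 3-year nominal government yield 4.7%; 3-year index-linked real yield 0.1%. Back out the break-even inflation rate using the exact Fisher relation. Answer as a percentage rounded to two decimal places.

4.60%

(1 + π) = (1 + i)/(1 + r) = 1.04700 / 1.00100 = 1.045954
Break-even inflation = 1.045954 − 1 → 4.60%.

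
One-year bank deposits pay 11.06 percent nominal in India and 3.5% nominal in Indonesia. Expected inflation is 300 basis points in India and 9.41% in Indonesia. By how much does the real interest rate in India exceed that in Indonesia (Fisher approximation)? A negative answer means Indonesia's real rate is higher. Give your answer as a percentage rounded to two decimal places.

13.97%

India: 11.06% − 3% = 8.060%
Indonesia: 3.5% − 9.41% = -5.910%
Differential = 13.970% → 13.97%.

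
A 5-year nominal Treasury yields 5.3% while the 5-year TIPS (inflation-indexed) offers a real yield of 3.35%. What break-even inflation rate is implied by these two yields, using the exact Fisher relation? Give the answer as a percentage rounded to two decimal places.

1.89%

(1 + π) = (1 + i)/(1 + r) = 1.05300 / 1.03350 = 1.018868
Break-even inflation = 1.018868 − 1 → 1.89%.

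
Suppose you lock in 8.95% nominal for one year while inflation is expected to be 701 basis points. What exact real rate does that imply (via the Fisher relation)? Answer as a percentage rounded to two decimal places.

1.81%

1 + r = 1.08950 / 1.07010 = 1.018129
r = 1.018129 − 1 = 1.8129%, i.e. 1.81%.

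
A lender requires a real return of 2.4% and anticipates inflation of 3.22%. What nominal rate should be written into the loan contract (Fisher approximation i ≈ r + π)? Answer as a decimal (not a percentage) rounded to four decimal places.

0.0562

i ≈ r + π = 2.4% + 3.22% = 0.0562.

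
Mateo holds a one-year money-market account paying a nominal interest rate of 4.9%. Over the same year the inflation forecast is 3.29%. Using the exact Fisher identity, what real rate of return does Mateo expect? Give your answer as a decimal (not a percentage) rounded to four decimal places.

0.0156

By the Fisher identity, 1 + r = (1 + i)/(1 + π).
1 + r = 1.04900 / 1.03290 = 1.015587
r = 1.015587 − 1 = 1.5587%, i.e. 0.0156.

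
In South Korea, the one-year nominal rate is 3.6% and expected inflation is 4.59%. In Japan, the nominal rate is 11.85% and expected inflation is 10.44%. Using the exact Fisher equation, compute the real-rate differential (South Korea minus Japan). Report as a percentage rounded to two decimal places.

South Korea: (1 + 0.0360)/(1 + 0.0459) − 1 = -0.9466%
Japan: (1 + 0.1185)/(1 + 0.1044) − 1 = 1.2767%
Differential = -0.9466% − 1.2767% = -2.2233% → -2.22%.

-2.22%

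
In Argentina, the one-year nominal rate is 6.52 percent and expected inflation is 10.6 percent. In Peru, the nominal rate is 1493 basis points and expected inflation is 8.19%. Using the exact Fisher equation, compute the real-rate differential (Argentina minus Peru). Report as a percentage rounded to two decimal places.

-9.92%

Argentina: (1 + 0.0652)/(1 + 0.1060) − 1 = -3.6890%
Peru: (1 + 0.1493)/(1 + 0.0819) − 1 = 6.2298%
Differential = -3.6890% − 6.2298% = -9.9188% → -9.92%.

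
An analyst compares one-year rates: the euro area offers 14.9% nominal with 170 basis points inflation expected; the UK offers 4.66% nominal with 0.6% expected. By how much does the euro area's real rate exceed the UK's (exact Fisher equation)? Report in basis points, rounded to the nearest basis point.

The euro area: (1 + 0.1490)/(1 + 0.0170) − 1 = 12.9794%
The UK: (1 + 0.0466)/(1 + 0.0060) − 1 = 4.0358%
Differential = 12.9794% − 4.0358% = 8.9436% → 894 basis points.

894 basis points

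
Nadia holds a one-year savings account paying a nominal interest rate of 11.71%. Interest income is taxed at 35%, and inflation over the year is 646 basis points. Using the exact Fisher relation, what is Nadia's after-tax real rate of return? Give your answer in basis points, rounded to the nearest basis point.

108 basis points

After-tax nominal return = 11.71% × (1 − 0.35) = 7.6115%.
1 + r = 1.076115 / 1.06460 = 1.010816
After-tax real rate = 1.010816 − 1 → 108 basis points.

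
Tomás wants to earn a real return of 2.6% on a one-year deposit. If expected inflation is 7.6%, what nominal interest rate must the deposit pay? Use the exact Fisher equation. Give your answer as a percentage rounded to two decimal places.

(1 + i) = (1 + r)(1 + π) = 1.02600 × 1.07600 = 1.103976
i = 1.103976 − 1, so the required nominal rate is 10.40%.

10.40%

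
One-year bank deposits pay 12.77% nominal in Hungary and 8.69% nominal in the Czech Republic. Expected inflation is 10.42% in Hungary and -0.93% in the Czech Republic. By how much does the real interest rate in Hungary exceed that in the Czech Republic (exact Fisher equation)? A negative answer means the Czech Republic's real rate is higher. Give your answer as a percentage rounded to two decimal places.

Hungary: (1 + 0.1277)/(1 + 0.1042) − 1 = 2.1282%
The Czech Republic: (1 + 0.0869)/(1 − 0.0093) − 1 = 9.7103%
Differential = 2.1282% − 9.7103% = -7.5821% → -7.58%.

-7.58%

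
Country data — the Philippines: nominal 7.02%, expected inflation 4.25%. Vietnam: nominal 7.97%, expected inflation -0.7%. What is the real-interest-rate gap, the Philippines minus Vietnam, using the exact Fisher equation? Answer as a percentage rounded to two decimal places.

The Philippines: (1 + 0.0702)/(1 + 0.0425) − 1 = 2.6571%
Vietnam: (1 + 0.0797)/(1 − 0.0070) − 1 = 8.7311%
Differential = 2.6571% − 8.7311% = -6.0740% → -6.07%.

-6.07%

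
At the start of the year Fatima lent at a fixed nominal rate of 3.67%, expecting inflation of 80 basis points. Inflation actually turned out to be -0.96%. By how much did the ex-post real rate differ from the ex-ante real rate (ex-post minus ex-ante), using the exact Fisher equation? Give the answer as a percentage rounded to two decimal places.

Ex-ante: (1 + 0.0367)/(1 + 0.0080) − 1 = 2.8472%
Ex-post: (1 + 0.0367)/(1 − 0.0096) − 1 = 4.6749%
Difference (ex-post − ex-ante) = 1.8277% → 1.83%.

1.83%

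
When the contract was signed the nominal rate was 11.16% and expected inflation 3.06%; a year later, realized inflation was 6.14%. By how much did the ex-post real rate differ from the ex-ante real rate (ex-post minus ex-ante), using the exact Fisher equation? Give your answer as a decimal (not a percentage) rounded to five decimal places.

-0.03130

Ex-ante: (1 + 0.1116)/(1 + 0.0306) − 1 = 7.8595%
Ex-post: (1 + 0.1116)/(1 + 0.0614) − 1 = 4.7296%
Difference (ex-post − ex-ante) = -3.1299% → -0.03130.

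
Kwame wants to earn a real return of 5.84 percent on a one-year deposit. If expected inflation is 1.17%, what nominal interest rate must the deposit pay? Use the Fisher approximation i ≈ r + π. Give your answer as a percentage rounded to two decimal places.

7.01%

i ≈ r + π = 5.84% + 1.17% = 7.01%.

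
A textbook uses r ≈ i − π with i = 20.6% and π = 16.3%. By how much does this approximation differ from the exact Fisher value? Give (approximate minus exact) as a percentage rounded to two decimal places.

0.60%

Approximate: r ≈ 20.600% − 16.300% = 4.3000%
Exact: (1 + 0.2060)/(1 + 0.1630) − 1 = 3.6973%
Error = 4.3000% − 3.6973% = 0.6027% → 0.60%.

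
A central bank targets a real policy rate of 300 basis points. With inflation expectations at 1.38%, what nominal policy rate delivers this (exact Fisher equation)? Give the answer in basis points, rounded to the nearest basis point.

(1 + i) = (1 + r)(1 + π) = 1.03000 × 1.01380 = 1.044214
i = 1.044214 − 1, so the required nominal rate is 442 basis points.

442 basis points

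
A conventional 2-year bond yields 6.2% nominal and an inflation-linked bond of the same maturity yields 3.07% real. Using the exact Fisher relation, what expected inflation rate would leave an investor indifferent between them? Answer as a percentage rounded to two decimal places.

3.04%

(1 + π) = (1 + i)/(1 + r) = 1.06200 / 1.03070 = 1.030368
Break-even inflation = 1.030368 − 1 → 3.04%.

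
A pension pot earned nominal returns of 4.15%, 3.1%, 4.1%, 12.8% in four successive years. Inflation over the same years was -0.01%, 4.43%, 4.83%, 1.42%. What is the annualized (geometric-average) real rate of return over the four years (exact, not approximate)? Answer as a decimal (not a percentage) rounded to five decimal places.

Nominal growth factor = 1.0415 × 1.0310 × 1.0410 × 1.1280 = 1.26089165
Price-level growth factor = 0.9999 × 1.0443 × 1.0483 × 1.0142 = 1.11017397
Real growth factor = 1.26089165 / 1.11017397 = 1.13576042
Annualized real rate = 1.13576042^(1/4) − 1 = 3.2337% → 0.03234.

0.03234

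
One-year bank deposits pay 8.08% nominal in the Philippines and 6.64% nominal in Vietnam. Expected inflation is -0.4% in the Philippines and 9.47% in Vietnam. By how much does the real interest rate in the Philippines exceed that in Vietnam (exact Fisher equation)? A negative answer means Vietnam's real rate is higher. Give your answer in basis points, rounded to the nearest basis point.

The Philippines: (1 + 0.0808)/(1 − 0.0040) − 1 = 8.5141%
Vietnam: (1 + 0.0664)/(1 + 0.0947) − 1 = -2.5852%
Differential = 8.5141% − (-2.5852%) = 11.0992% → 1110 basis points.

1110 basis points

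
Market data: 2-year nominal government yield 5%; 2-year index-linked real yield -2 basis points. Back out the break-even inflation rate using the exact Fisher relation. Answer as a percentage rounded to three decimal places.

5.021%

(1 + π) = (1 + i)/(1 + r) = 1.05000 / 0.99980 = 1.050210
Break-even inflation = 1.050210 − 1 → 5.021%.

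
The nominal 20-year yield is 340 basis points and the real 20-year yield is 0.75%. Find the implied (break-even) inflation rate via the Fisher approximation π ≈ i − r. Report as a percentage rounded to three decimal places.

π ≈ i − r = 3.4% − 0.75% → 2.650%.

2.650%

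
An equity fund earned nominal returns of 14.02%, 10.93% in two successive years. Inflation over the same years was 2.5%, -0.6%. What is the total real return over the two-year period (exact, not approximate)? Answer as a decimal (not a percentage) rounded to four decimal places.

0.2414

Compound the nominal returns: 1.1402 × 1.1093 = 1.264824.
Compound inflation: 1.0250 × 0.9940 = 1.018850.
Deflate: 1.264824 / 1.018850 = 1.241423.
Total real return = 1.241423 − 1 → 0.2414.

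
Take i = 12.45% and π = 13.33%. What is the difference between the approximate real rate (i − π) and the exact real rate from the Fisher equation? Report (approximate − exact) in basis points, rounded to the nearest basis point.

-10 basis points

Approximate: r ≈ 12.450% − 13.330% = -0.8800%
Exact: (1 + 0.1245)/(1 + 0.1333) − 1 = -0.7765%
Error = -0.8800% − (-0.7765%) = -0.1035% → -10 basis points.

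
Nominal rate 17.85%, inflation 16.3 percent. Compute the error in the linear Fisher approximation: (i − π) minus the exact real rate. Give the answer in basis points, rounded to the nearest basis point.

22 basis points

Approximate: r ≈ 17.850% − 16.300% = 1.5500%
Exact: (1 + 0.1785)/(1 + 0.1630) − 1 = 1.3328%
Error = 1.5500% − 1.3328% = 0.2172% → 22 basis points.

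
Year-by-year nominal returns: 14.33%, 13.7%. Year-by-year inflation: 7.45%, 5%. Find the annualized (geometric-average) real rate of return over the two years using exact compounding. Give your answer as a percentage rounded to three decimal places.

7.340%

Compound the nominal returns: 1.1433 × 1.1370 = 1.29993210.
Compound inflation: 1.0745 × 1.0500 = 1.12822500.
Deflate: 1.29993210 / 1.12822500 = 1.15219225.
Annualized real rate = 1.15219225^(1/2) − 1 = 7.3402% → 7.340%.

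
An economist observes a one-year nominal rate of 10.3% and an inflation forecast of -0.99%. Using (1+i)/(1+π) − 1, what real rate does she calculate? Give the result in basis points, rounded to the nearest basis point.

By the Fisher equation, 1 + r = (1 + i)/(1 + π).
1 + r = 1.10300 / 0.99010 = 1.114029
r = 1.114029 − 1 = 11.4029%, i.e. 1140 basis points.

1140 basis points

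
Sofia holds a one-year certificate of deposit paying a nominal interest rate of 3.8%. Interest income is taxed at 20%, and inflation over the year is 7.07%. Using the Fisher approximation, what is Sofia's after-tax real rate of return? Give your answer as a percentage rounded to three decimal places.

-4.030%

After-tax nominal return = 3.8% × (1 − 0.2) = 3.0400%.
r ≈ 3.0400% − 7.07% → -4.030%.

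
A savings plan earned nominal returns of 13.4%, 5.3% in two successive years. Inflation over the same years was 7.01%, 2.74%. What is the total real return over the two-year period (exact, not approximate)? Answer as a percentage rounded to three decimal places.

8.612%

Nominal growth factor = 1.1340 × 1.0530 = 1.194102
Price-level growth factor = 1.0701 × 1.0274 = 1.099421
Real growth factor = 1.194102 / 1.099421 = 1.086119
Total real return = 1.086119 − 1 → 8.612%.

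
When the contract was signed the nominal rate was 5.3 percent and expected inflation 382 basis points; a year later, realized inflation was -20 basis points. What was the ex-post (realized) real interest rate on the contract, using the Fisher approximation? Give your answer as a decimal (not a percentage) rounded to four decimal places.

Ex-post: 5.3% − (-0.2%) = 5.500%
So the realized real rate is 0.0550.

0.0550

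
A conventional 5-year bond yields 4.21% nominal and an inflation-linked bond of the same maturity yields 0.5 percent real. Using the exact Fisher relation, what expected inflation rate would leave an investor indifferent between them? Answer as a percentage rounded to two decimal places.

(1 + π) = (1 + i)/(1 + r) = 1.04210 / 1.00500 = 1.036915
Break-even inflation = 1.036915 − 1 → 3.69%.

3.69%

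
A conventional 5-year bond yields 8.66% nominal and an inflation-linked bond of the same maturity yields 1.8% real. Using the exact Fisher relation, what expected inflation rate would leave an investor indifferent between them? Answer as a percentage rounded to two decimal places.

6.74%

(1 + π) = (1 + i)/(1 + r) = 1.08660 / 1.01800 = 1.067387
Break-even inflation = 1.067387 − 1 → 6.74%.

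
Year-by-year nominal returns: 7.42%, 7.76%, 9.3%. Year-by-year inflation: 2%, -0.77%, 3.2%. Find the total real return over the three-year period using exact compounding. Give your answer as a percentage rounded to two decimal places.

21.13%

Nominal growth factor = 1.0742 × 1.0776 × 1.0930 = 1.265211
Price-level growth factor = 1.0200 × 0.9923 × 1.0320 = 1.044535
Real growth factor = 1.265211 / 1.044535 = 1.211267
Total real return = 1.211267 − 1 → 21.13%.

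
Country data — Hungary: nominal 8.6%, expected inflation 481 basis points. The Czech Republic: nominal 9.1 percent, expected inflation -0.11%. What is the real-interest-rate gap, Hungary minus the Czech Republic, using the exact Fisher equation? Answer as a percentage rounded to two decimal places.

-5.60%

Hungary: (1 + 0.0860)/(1 + 0.0481) − 1 = 3.6161%
The Czech Republic: (1 + 0.0910)/(1 − 0.0011) − 1 = 9.2201%
Differential = 3.6161% − 9.2201% = -5.6041% → -5.60%.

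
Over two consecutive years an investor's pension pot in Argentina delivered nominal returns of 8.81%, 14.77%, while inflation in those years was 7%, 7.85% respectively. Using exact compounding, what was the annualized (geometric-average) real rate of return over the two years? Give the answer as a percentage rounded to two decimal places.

Compound the nominal returns: 1.0881 × 1.1477 = 1.24881237.
Compound inflation: 1.0700 × 1.0785 = 1.15399500.
Deflate: 1.24881237 / 1.15399500 = 1.08216445.
Annualized real rate = 1.08216445^(1/2) − 1 = 4.0271% → 4.03%.

4.03%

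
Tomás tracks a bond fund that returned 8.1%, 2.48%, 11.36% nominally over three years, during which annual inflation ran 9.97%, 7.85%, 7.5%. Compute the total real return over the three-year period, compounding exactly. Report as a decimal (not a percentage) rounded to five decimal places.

Nominal growth factor = 1.0810 × 1.0248 × 1.1136 = 1.233656
Price-level growth factor = 1.0997 × 1.0785 × 1.0750 = 1.274978
Real growth factor = 1.233656 / 1.274978 = 0.967590
Total real return = 0.967590 − 1 → -0.03241.

-0.03241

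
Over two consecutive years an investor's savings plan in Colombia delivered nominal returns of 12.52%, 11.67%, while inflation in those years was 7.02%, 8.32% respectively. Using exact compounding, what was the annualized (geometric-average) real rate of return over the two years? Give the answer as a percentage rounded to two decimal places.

Compound the nominal returns: 1.1252 × 1.1167 = 1.25651084.
Compound inflation: 1.0702 × 1.0832 = 1.15924064.
Deflate: 1.25651084 / 1.15924064 = 1.08390855.
Annualized real rate = 1.08390855^(1/2) − 1 = 4.1109% → 4.11%.

4.11%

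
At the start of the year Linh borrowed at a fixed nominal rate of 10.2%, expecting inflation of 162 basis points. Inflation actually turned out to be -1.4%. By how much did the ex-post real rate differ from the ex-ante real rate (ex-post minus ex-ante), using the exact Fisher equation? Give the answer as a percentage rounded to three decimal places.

Ex-ante: (1 + 0.1020)/(1 + 0.0162) − 1 = 8.44322%
Ex-post: (1 + 0.1020)/(1 − 0.0140) − 1 = 11.76471%
Difference (ex-post − ex-ante) = 3.32149% → 3.321%.

3.321%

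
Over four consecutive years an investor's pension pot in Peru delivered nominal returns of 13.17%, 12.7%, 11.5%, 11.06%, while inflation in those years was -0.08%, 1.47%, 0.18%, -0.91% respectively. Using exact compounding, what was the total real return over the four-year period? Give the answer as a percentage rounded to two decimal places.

Compound the nominal returns: 1.1317 × 1.1270 × 1.1150 × 1.1106 = 1.579384.
Compound inflation: 0.9992 × 1.0147 × 1.0018 × 0.9909 = 1.006470.
Deflate: 1.579384 / 1.006470 = 1.569231.
Total real return = 1.569231 − 1 → 56.92%.

56.92%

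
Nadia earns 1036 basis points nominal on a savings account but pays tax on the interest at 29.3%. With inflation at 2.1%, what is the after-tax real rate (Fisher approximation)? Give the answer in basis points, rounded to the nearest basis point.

After-tax nominal return = 10.36% × (1 − 0.293) = 7.32452%.
r ≈ 7.32452% − 2.1% → 522 basis points.

522 basis points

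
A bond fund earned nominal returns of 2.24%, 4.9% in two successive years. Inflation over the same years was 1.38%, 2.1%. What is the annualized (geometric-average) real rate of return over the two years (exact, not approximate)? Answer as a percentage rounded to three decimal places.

Nominal growth factor = 1.0224 × 1.0490 = 1.07249760
Price-level growth factor = 1.0138 × 1.0210 = 1.03508980
Real growth factor = 1.07249760 / 1.03508980 = 1.03613967
Annualized real rate = 1.03613967^(1/2) − 1 = 1.7909% → 1.791%.

1.791%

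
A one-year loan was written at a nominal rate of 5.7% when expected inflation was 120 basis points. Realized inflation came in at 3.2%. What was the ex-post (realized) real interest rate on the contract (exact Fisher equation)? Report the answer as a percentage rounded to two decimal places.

Ex-post: (1 + 0.0570)/(1 + 0.0320) − 1 = 2.4225%
So the realized real rate is 2.42%.

2.42%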